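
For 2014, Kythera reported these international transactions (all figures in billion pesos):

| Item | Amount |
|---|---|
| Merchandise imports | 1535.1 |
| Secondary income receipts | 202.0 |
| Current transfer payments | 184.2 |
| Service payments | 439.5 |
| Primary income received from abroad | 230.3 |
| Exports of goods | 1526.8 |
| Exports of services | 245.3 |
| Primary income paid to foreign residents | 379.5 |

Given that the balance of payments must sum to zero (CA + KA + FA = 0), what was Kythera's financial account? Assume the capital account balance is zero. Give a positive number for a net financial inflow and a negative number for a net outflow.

333.9

Goods balance = 1526.8 - 1535.1 = -8.3
Services balance = 245.3 - 439.5 = -194.2
Trade balance (goods + services) = -8.3 + (-194.2) = -202.5
Net primary income = 230.3 - 379.5 = -149.2
Net secondary income = 202.0 - 184.2 = 17.8
Current account = -202.5 + (-149.2) + 17.8 = -333.9
Financial account = -(-333.9) = 333.9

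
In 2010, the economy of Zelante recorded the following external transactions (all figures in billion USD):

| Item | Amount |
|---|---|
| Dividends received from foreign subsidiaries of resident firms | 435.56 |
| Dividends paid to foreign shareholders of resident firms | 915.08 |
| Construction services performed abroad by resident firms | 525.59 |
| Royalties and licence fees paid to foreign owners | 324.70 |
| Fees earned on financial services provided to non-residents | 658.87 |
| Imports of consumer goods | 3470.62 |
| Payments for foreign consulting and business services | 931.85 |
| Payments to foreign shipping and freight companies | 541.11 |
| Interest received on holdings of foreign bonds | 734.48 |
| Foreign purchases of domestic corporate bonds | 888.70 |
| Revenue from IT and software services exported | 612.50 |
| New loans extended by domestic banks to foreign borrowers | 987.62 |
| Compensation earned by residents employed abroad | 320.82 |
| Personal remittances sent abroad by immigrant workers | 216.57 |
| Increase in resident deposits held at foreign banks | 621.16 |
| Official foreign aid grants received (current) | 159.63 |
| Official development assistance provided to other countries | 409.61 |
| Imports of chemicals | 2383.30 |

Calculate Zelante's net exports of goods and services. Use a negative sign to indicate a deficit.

Goods: -2383.30 - 3470.62 = -5853.92
Services: 658.87 + 525.59 + 612.50 - 541.11 - 324.70 - 931.85 = -0.70
Trade balance = -5853.92 + (-0.70) = -5854.62
(Excluded from the trade balance — primary income: dividends received from foreign subsidiaries of resident firms 435.56, dividends paid to foreign shareholders of resident firms 915.08, interest received on holdings of foreign bonds 734.48, compensation earned by residents employed abroad 320.82; financial account: foreign purchases of domestic corporate bonds 888.70, new loans extended by domestic banks to foreign borrowers 987.62, increase in resident deposits held at foreign banks 621.16; secondary income: personal remittances sent abroad by immigrant workers 216.57, official foreign aid grants received (current) 159.63, official development assistance provided to other countries 409.61.)

-5854.62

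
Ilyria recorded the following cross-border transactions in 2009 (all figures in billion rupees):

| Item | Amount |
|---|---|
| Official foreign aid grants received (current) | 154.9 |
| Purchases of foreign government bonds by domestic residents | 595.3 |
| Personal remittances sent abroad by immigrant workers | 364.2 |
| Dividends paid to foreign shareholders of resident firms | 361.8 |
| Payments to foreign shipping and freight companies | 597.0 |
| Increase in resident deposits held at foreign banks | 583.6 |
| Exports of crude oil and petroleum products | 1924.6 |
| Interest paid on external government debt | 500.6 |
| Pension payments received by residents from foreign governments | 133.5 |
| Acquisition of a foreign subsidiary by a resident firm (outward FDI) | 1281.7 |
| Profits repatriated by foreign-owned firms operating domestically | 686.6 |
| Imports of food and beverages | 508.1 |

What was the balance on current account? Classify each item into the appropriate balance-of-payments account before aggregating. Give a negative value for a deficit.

Goods: 1924.6 - 508.1 = 1416.5
Services: -597.0
Primary income: -361.8 - 686.6 - 500.6 = -1549.0
Secondary income: -364.2 + 133.5 + 154.9 = -75.8
Current account = 1416.5 + (-597.0) + (-1549.0) + (-75.8) = -805.3
(Excluded from the current account — financial account: purchases of foreign government bonds by domestic residents 595.3, increase in resident deposits held at foreign banks 583.6, acquisition of a foreign subsidiary by a resident firm (outward FDI) 1281.7.)

-805.3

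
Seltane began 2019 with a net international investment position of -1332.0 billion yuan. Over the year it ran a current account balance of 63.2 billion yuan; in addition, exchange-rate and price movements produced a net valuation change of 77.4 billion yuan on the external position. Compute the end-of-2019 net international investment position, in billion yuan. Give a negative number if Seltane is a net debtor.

Change in NIIP = current account + net valuation change = 63.2 + 77.4 = 140.6
End-of-year NIIP = -1332.0 + 140.6 = -1191.4

-1191.4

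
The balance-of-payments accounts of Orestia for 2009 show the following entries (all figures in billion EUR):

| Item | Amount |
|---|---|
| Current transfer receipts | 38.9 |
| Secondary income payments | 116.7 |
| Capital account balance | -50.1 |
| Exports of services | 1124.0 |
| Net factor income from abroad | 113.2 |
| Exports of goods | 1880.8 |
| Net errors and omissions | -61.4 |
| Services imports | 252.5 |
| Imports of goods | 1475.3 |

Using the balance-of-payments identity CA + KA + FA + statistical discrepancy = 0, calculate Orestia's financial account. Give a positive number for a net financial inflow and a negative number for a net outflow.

-1200.9

Goods balance = 1880.8 - 1475.3 = 405.5
Services balance = 1124.0 - 252.5 = 871.5
Trade balance (goods + services) = 405.5 + 871.5 = 1277.0
Net primary income = 113.2
Net secondary income = 38.9 - 116.7 = -77.8
Current account = 1277.0 + 113.2 + (-77.8) = 1312.4
Financial account = -(1312.4 + (-50.1) + (-61.4)) = -1200.9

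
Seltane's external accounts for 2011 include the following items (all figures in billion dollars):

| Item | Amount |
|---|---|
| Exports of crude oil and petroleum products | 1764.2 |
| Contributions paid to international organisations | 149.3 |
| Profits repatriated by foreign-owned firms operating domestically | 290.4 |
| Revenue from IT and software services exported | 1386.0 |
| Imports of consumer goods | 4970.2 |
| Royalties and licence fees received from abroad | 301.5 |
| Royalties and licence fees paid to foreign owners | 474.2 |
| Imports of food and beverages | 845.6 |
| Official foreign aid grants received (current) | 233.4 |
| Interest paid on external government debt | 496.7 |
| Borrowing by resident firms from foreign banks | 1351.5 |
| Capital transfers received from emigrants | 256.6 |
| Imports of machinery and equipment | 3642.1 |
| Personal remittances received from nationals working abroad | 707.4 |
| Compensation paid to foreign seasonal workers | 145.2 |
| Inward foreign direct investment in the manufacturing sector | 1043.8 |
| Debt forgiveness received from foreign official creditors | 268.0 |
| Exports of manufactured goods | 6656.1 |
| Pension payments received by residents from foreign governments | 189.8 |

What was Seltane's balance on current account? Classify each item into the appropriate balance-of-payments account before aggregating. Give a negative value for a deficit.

224.7

Goods: 1764.2 + 6656.1 - 4970.2 - 3642.1 - 845.6 = -1037.6
Services: 301.5 - 474.2 + 1386.0 = 1213.3
Primary income: -145.2 - 496.7 - 290.4 = -932.3
Secondary income: 707.4 + 189.8 - 149.3 + 233.4 = 981.3
Current account = (-1037.6) + 1213.3 + (-932.3) + 981.3 = 224.7
(Excluded from the current account — financial account: borrowing by resident firms from foreign banks 1351.5, inward foreign direct investment in the manufacturing sector 1043.8; capital account: capital transfers received from emigrants 256.6, debt forgiveness received from foreign official creditors 268.0.)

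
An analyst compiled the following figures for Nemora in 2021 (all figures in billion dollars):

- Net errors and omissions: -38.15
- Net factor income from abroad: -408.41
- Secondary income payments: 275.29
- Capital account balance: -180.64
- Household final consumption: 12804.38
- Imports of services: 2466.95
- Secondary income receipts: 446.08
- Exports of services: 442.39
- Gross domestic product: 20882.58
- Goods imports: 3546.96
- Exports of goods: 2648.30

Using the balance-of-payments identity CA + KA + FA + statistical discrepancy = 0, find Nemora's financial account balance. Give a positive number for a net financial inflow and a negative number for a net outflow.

3379.63

Goods balance = 2648.30 - 3546.96 = -898.66
Services balance = 442.39 - 2466.95 = -2024.56
Trade balance (goods + services) = -898.66 + (-2024.56) = -2923.22
Net primary income = -408.41
Net secondary income = 446.08 - 275.29 = 170.79
Current account = -2923.22 + (-408.41) + 170.79 = -3160.84
Financial account = -(-3160.84 + (-180.64) + (-38.15)) = 3379.63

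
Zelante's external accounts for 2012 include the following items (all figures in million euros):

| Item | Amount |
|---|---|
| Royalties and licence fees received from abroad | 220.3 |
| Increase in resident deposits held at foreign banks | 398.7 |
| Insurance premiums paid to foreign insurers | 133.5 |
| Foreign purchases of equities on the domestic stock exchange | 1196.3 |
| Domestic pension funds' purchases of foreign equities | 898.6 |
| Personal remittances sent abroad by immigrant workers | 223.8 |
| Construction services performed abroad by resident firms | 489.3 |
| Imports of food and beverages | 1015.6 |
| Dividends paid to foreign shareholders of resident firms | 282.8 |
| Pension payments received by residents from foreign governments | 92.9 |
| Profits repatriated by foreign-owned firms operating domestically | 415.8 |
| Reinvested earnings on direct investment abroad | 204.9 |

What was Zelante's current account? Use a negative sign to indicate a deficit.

Goods: -1015.6
Services: 489.3 + 220.3 - 133.5 = 576.1
Primary income: 204.9 - 282.8 - 415.8 = -493.7
Secondary income: 92.9 - 223.8 = -130.9
Current account = (-1015.6) + 576.1 + (-493.7) + (-130.9) = -1064.1
(Excluded from the current account — financial account: increase in resident deposits held at foreign banks 398.7, foreign purchases of equities on the domestic stock exchange 1196.3, domestic pension funds' purchases of foreign equities 898.6.)

-1064.1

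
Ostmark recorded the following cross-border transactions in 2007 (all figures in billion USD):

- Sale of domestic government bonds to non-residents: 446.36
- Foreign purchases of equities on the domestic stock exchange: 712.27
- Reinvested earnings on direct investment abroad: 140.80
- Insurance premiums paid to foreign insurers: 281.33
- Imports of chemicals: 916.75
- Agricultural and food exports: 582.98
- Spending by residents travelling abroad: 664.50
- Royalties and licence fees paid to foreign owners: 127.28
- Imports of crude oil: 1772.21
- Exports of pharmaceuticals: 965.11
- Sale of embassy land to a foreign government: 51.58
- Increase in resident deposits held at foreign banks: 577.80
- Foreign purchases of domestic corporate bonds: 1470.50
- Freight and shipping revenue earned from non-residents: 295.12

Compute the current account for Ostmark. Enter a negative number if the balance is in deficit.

Goods: -916.75 - 1772.21 + 582.98 + 965.11 = -1140.87
Services: -664.50 + 295.12 - 127.28 - 281.33 = -777.99
Primary income: 140.80
Current account = (-1140.87) + (-777.99) + 140.80 = -1778.06
(Excluded from the current account — financial account: sale of domestic government bonds to non-residents 446.36, foreign purchases of equities on the domestic stock exchange 712.27, increase in resident deposits held at foreign banks 577.80, foreign purchases of domestic corporate bonds 1470.50; capital account: sale of embassy land to a foreign government 51.58.)

-1778.06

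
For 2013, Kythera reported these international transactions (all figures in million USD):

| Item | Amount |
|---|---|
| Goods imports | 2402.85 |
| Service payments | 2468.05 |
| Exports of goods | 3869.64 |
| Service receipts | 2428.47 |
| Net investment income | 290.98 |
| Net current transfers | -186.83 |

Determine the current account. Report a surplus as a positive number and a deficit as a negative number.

1531.36

Goods balance = 3869.64 - 2402.85 = 1466.79
Services balance = 2428.47 - 2468.05 = -39.58
Trade balance (goods + services) = 1466.79 + (-39.58) = 1427.21
Net primary income = 290.98
Net secondary income = -186.83
Current account = 1427.21 + 290.98 + (-186.83) = 1531.36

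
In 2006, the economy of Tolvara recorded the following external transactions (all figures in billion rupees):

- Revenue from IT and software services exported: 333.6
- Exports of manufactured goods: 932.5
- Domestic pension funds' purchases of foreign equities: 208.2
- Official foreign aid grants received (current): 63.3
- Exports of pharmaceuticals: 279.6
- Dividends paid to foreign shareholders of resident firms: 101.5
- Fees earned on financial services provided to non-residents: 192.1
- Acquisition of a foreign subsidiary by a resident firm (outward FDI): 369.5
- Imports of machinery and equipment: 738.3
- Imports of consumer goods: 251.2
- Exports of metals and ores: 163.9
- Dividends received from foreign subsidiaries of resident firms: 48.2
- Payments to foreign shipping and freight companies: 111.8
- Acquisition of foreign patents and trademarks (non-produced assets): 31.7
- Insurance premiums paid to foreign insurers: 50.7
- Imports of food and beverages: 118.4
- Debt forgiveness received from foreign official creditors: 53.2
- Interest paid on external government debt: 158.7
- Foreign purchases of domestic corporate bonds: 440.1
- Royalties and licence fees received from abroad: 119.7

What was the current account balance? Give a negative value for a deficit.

Goods: -118.4 - 251.2 + 279.6 + 932.5 + 163.9 - 738.3 = 268.1
Services: 192.1 - 50.7 + 119.7 + 333.6 - 111.8 = 482.9
Primary income: 48.2 - 158.7 - 101.5 = -212.0
Secondary income: 63.3
Current account = 268.1 + 482.9 + (-212.0) + 63.3 = 602.3
(Excluded from the current account — financial account: domestic pension funds' purchases of foreign equities 208.2, acquisition of a foreign subsidiary by a resident firm (outward FDI) 369.5, foreign purchases of domestic corporate bonds 440.1; capital account: acquisition of foreign patents and trademarks (non-produced assets) 31.7, debt forgiveness received from foreign official creditors 53.2.)

602.3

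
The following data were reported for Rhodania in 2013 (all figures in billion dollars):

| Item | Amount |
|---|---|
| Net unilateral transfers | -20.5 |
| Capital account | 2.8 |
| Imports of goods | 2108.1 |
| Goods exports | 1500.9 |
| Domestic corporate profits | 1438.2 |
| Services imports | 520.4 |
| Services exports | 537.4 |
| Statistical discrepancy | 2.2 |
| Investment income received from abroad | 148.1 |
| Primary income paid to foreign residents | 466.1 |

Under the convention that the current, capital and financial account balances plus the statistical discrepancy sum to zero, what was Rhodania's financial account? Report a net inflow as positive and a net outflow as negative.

Goods balance = 1500.9 - 2108.1 = -607.2
Services balance = 537.4 - 520.4 = 17.0
Trade balance (goods + services) = -607.2 + 17.0 = -590.2
Net primary income = 148.1 - 466.1 = -318.0
Net secondary income = -20.5
Current account = -590.2 + (-318.0) + (-20.5) = -928.7
Financial account = -(-928.7 + 2.8 + 2.2) = 923.7

923.7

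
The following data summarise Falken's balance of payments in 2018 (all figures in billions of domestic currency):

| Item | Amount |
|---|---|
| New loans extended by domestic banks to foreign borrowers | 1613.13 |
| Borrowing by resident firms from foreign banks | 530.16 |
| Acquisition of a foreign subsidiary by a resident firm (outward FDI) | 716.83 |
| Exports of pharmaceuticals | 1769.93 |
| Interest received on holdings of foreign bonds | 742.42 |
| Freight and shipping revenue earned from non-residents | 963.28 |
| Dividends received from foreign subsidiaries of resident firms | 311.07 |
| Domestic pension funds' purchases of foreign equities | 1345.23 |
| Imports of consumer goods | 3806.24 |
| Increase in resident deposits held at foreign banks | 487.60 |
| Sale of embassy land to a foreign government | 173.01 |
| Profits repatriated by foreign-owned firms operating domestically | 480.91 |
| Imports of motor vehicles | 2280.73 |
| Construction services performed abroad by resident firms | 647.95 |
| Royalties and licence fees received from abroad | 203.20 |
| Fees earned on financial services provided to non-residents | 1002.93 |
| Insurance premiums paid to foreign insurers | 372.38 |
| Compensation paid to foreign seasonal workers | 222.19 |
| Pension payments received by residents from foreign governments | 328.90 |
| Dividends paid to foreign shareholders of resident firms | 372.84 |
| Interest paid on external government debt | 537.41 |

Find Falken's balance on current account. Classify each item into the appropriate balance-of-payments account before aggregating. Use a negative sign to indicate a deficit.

-2103.02

Goods: -3806.24 + 1769.93 - 2280.73 = -4317.04
Services: 647.95 + 203.20 + 1002.93 - 372.38 + 963.28 = 2444.98
Primary income: -372.84 - 537.41 - 222.19 - 480.91 + 742.42 + 311.07 = -559.86
Secondary income: 328.90
Current account = (-4317.04) + 2444.98 + (-559.86) + 328.90 = -2103.02
(Excluded from the current account — financial account: new loans extended by domestic banks to foreign borrowers 1613.13, borrowing by resident firms from foreign banks 530.16, acquisition of a foreign subsidiary by a resident firm (outward FDI) 716.83, domestic pension funds' purchases of foreign equities 1345.23, increase in resident deposits held at foreign banks 487.60; capital account: sale of embassy land to a foreign government 173.01.)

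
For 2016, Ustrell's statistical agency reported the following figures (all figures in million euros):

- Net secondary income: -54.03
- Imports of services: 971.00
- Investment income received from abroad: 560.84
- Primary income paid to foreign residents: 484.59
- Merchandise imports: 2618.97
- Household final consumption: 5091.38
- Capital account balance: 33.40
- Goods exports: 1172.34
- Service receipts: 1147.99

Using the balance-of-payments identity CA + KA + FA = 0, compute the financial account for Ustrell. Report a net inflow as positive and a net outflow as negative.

1214.02

Goods balance = 1172.34 - 2618.97 = -1446.63
Services balance = 1147.99 - 971.00 = 176.99
Trade balance (goods + services) = -1446.63 + 176.99 = -1269.64
Net primary income = 560.84 - 484.59 = 76.25
Net secondary income = -54.03
Current account = -1269.64 + 76.25 + (-54.03) = -1247.42
Financial account = -(-1247.42 + 33.40) = 1214.02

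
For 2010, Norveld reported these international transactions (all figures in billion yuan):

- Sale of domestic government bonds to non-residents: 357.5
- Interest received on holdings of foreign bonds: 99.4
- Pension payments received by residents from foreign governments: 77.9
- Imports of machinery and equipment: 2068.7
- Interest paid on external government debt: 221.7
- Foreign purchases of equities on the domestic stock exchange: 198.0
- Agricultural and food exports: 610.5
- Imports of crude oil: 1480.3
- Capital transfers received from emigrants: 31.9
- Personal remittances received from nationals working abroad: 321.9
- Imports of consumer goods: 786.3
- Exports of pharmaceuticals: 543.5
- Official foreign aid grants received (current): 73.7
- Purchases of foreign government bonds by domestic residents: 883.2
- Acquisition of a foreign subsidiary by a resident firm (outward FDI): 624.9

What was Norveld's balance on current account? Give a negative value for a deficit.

Goods: -786.3 + 610.5 - 2068.7 - 1480.3 + 543.5 = -3181.3
Primary income: -221.7 + 99.4 = -122.3
Secondary income: 77.9 + 73.7 + 321.9 = 473.5
Current account = (-3181.3) + (-122.3) + 473.5 = -2830.1
(Excluded from the current account — financial account: sale of domestic government bonds to non-residents 357.5, foreign purchases of equities on the domestic stock exchange 198.0, purchases of foreign government bonds by domestic residents 883.2, acquisition of a foreign subsidiary by a resident firm (outward FDI) 624.9; capital account: capital transfers received from emigrants 31.9.)

-2830.1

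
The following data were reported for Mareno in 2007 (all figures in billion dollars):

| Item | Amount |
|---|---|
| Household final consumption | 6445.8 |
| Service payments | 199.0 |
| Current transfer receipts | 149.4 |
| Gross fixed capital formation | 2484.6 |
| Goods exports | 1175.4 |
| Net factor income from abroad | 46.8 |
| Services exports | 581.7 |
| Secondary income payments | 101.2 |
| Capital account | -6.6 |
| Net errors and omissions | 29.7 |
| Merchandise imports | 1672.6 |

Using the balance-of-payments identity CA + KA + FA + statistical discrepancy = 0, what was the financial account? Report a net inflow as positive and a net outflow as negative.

Goods balance = 1175.4 - 1672.6 = -497.2
Services balance = 581.7 - 199.0 = 382.7
Trade balance (goods + services) = -497.2 + 382.7 = -114.5
Net primary income = 46.8
Net secondary income = 149.4 - 101.2 = 48.2
Current account = -114.5 + 46.8 + 48.2 = -19.5
Financial account = -(-19.5 + (-6.6) + 29.7) = -3.6

-3.6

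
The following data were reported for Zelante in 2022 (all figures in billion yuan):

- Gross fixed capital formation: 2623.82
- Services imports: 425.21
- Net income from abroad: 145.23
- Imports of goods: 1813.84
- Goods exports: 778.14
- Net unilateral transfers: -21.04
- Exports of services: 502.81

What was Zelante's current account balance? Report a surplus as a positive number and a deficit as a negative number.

Goods balance = 778.14 - 1813.84 = -1035.70
Services balance = 502.81 - 425.21 = 77.60
Trade balance (goods + services) = -1035.70 + 77.60 = -958.10
Net primary income = 145.23
Net secondary income = -21.04
Current account = -958.10 + 145.23 + (-21.04) = -833.91

-833.91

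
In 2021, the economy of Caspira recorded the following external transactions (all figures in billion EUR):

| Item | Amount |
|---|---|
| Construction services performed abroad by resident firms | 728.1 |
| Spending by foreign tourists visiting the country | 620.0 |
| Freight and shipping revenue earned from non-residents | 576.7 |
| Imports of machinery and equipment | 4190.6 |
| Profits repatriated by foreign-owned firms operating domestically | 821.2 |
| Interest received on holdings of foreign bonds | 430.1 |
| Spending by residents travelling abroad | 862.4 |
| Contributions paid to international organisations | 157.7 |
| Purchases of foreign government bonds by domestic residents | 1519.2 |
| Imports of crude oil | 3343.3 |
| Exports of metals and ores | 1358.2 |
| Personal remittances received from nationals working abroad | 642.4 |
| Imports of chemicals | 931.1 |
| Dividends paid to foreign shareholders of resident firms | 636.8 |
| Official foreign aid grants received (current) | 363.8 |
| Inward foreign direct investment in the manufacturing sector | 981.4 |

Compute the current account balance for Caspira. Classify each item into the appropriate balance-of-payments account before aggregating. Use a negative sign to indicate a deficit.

Goods: 1358.2 - 931.1 - 3343.3 - 4190.6 = -7106.8
Services: 728.1 + 620.0 + 576.7 - 862.4 = 1062.4
Primary income: 430.1 - 636.8 - 821.2 = -1027.9
Secondary income: 642.4 + 363.8 - 157.7 = 848.5
Current account = (-7106.8) + 1062.4 + (-1027.9) + 848.5 = -6223.8
(Excluded from the current account — financial account: purchases of foreign government bonds by domestic residents 1519.2, inward foreign direct investment in the manufacturing sector 981.4.)

-6223.8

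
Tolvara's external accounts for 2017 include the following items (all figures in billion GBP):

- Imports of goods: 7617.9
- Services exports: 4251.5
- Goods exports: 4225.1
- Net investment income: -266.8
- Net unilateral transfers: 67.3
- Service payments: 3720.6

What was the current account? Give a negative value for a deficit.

-3061.4

Goods balance = 4225.1 - 7617.9 = -3392.8
Services balance = 4251.5 - 3720.6 = 530.9
Trade balance (goods + services) = -3392.8 + 530.9 = -2861.9
Net primary income = -266.8
Net secondary income = 67.3
Current account = -2861.9 + (-266.8) + 67.3 = -3061.4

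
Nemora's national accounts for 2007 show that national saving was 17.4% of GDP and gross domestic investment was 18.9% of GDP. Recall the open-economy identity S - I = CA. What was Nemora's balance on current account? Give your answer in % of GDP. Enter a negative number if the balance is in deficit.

CA = S - I = 17.4 - 18.9 = -1.5

-1.5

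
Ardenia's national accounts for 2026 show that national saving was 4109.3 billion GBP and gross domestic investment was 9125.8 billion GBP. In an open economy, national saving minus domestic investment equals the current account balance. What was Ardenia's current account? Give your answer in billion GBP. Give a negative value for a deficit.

-5016.5

CA = S - I = 4109.3 - 9125.8 = -5016.5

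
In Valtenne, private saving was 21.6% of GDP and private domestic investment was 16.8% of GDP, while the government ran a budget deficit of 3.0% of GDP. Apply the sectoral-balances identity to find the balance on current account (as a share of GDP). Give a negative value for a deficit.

By the sectoral-balances identity, CA = (S_private - I) + (T - G).
Private balance = 21.6 - 16.8 = 4.8
Government balance (T - G) = -3.0
CA = 4.8 + (-3.0) = 1.8

1.8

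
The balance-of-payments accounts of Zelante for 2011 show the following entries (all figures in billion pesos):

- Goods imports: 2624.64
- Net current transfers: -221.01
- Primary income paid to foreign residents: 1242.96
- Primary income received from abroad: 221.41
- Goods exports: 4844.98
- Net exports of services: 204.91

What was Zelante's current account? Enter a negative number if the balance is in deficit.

1182.69

Goods balance = 4844.98 - 2624.64 = 2220.34
Services balance = 204.91
Trade balance (goods + services) = 2220.34 + 204.91 = 2425.25
Net primary income = 221.41 - 1242.96 = -1021.55
Net secondary income = -221.01
Current account = 2425.25 + (-1021.55) + (-221.01) = 1182.69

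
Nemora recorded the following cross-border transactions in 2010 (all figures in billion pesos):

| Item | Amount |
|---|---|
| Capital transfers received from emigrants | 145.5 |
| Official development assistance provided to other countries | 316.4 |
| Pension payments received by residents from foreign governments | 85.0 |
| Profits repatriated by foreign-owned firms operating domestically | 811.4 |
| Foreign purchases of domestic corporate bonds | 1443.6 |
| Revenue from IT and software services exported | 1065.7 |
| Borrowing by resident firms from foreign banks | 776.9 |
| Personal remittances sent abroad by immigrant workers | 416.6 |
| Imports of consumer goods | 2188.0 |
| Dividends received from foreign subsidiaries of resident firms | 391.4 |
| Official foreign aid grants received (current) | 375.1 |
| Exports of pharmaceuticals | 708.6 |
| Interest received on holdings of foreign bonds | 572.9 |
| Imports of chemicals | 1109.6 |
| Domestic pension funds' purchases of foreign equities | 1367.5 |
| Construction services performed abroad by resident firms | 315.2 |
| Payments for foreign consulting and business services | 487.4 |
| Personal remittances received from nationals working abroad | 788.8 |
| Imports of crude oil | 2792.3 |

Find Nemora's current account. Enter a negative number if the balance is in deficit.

-3819.0

Goods: -2792.3 - 1109.6 - 2188.0 + 708.6 = -5381.3
Services: -487.4 + 315.2 + 1065.7 = 893.5
Primary income: 572.9 + 391.4 - 811.4 = 152.9
Secondary income: 375.1 - 416.6 + 85.0 + 788.8 - 316.4 = 515.9
Current account = (-5381.3) + 893.5 + 152.9 + 515.9 = -3819.0
(Excluded from the current account — capital account: capital transfers received from emigrants 145.5; financial account: foreign purchases of domestic corporate bonds 1443.6, borrowing by resident firms from foreign banks 776.9, domestic pension funds' purchases of foreign equities 1367.5.)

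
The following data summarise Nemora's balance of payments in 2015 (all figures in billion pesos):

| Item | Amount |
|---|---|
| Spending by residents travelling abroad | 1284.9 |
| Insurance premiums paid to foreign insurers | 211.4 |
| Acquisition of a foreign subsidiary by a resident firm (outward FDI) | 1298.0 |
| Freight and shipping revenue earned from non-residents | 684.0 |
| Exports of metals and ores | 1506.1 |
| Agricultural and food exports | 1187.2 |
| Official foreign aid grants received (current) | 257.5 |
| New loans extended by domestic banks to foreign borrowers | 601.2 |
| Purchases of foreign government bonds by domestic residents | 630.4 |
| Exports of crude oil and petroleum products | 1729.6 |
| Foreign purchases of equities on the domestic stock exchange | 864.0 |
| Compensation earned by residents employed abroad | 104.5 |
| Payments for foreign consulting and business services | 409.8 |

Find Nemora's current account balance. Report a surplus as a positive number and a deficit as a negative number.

Goods: 1506.1 + 1729.6 + 1187.2 = 4422.9
Services: -211.4 - 1284.9 + 684.0 - 409.8 = -1222.1
Primary income: 104.5
Secondary income: 257.5
Current account = 4422.9 + (-1222.1) + 104.5 + 257.5 = 3562.8
(Excluded from the current account — financial account: acquisition of a foreign subsidiary by a resident firm (outward FDI) 1298.0, new loans extended by domestic banks to foreign borrowers 601.2, purchases of foreign government bonds by domestic residents 630.4, foreign purchases of equities on the domestic stock exchange 864.0.)

3562.8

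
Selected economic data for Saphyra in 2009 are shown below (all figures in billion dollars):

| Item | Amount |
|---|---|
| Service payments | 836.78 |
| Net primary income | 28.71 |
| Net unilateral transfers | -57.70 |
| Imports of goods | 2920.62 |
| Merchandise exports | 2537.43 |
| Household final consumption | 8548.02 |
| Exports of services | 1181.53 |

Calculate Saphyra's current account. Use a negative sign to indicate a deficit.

-67.43

Goods balance = 2537.43 - 2920.62 = -383.19
Services balance = 1181.53 - 836.78 = 344.75
Trade balance (goods + services) = -383.19 + 344.75 = -38.44
Net primary income = 28.71
Net secondary income = -57.70
Current account = -38.44 + 28.71 + (-57.70) = -67.43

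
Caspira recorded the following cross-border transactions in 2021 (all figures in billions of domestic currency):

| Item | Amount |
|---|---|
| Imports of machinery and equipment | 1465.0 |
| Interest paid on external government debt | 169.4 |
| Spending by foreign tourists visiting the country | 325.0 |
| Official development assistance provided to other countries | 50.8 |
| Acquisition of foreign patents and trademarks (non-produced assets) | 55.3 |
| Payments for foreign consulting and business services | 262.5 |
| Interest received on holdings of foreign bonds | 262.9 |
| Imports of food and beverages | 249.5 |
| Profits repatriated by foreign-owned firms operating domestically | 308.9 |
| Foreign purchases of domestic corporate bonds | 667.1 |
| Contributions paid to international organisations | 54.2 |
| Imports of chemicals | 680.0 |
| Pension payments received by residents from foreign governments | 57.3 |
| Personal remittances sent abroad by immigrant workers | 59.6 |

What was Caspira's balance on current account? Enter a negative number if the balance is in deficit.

Goods: -249.5 - 1465.0 - 680.0 = -2394.5
Services: 325.0 - 262.5 = 62.5
Primary income: -169.4 + 262.9 - 308.9 = -215.4
Secondary income: -54.2 - 59.6 + 57.3 - 50.8 = -107.3
Current account = (-2394.5) + 62.5 + (-215.4) + (-107.3) = -2654.7
(Excluded from the current account — capital account: acquisition of foreign patents and trademarks (non-produced assets) 55.3; financial account: foreign purchases of domestic corporate bonds 667.1.)

-2654.7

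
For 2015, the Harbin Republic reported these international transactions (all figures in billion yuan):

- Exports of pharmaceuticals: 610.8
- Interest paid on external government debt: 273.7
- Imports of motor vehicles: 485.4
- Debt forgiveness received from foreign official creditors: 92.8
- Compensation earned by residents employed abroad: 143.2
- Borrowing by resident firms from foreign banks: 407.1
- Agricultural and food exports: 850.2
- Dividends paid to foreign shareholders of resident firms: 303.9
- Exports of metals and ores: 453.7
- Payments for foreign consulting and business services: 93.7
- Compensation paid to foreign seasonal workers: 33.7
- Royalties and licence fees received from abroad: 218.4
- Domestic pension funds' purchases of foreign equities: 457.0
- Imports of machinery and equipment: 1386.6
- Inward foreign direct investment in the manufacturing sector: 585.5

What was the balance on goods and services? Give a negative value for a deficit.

167.4

Goods: 850.2 + 453.7 + 610.8 - 485.4 - 1386.6 = 42.7
Services: 218.4 - 93.7 = 124.7
Trade balance = 42.7 + 124.7 = 167.4
(Excluded from the trade balance — primary income: interest paid on external government debt 273.7, compensation earned by residents employed abroad 143.2, dividends paid to foreign shareholders of resident firms 303.9, compensation paid to foreign seasonal workers 33.7; capital account: debt forgiveness received from foreign official creditors 92.8; financial account: borrowing by resident firms from foreign banks 407.1, domestic pension funds' purchases of foreign equities 457.0, inward foreign direct investment in the manufacturing sector 585.5.)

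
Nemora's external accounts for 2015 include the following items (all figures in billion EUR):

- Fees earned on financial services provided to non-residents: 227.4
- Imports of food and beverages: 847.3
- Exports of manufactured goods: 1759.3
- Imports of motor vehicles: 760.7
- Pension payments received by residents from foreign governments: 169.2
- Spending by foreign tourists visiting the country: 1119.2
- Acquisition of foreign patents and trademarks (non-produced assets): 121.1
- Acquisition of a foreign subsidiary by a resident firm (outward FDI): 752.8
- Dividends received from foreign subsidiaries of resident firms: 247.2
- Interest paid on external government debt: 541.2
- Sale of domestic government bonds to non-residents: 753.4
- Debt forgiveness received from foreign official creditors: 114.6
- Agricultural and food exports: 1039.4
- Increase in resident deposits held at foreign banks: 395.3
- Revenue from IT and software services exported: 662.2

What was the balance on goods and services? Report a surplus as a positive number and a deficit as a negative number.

Goods: -760.7 + 1759.3 - 847.3 + 1039.4 = 1190.7
Services: 1119.2 + 662.2 + 227.4 = 2008.8
Trade balance = 1190.7 + 2008.8 = 3199.5
(Excluded from the trade balance — secondary income: pension payments received by residents from foreign governments 169.2; capital account: acquisition of foreign patents and trademarks (non-produced assets) 121.1, debt forgiveness received from foreign official creditors 114.6; financial account: acquisition of a foreign subsidiary by a resident firm (outward FDI) 752.8, sale of domestic government bonds to non-residents 753.4, increase in resident deposits held at foreign banks 395.3; primary income: dividends received from foreign subsidiaries of resident firms 247.2, interest paid on external government debt 541.2.)

3199.5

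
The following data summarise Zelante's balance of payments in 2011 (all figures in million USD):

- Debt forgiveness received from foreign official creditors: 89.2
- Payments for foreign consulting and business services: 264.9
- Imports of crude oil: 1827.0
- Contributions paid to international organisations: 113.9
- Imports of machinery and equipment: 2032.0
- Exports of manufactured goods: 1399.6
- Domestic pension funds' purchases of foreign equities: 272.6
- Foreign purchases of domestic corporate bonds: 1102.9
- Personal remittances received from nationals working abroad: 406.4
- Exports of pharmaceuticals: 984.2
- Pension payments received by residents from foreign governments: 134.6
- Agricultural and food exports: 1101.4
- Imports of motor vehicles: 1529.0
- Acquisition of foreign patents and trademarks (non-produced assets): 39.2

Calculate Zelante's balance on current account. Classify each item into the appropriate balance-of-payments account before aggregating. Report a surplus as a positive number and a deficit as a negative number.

Goods: -2032.0 + 1101.4 - 1529.0 - 1827.0 + 1399.6 + 984.2 = -1902.8
Services: -264.9
Secondary income: 406.4 - 113.9 + 134.6 = 427.1
Current account = (-1902.8) + (-264.9) + 427.1 = -1740.6
(Excluded from the current account — capital account: debt forgiveness received from foreign official creditors 89.2, acquisition of foreign patents and trademarks (non-produced assets) 39.2; financial account: domestic pension funds' purchases of foreign equities 272.6, foreign purchases of domestic corporate bonds 1102.9.)

-1740.6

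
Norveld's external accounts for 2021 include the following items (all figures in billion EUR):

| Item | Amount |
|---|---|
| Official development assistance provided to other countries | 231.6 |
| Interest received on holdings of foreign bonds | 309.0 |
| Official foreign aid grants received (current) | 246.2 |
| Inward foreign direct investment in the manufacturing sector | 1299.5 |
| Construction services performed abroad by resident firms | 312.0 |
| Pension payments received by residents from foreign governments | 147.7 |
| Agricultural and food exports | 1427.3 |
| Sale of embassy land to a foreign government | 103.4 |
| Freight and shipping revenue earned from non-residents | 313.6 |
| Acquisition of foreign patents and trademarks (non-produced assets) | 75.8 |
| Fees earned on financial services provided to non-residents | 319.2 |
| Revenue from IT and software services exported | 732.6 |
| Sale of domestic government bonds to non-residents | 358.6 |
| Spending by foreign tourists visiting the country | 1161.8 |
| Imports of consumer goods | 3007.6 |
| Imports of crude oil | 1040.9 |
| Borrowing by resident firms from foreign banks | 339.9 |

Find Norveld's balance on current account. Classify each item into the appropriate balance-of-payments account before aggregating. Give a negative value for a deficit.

689.3

Goods: -1040.9 - 3007.6 + 1427.3 = -2621.2
Services: 312.0 + 1161.8 + 732.6 + 313.6 + 319.2 = 2839.2
Primary income: 309.0
Secondary income: -231.6 + 147.7 + 246.2 = 162.3
Current account = (-2621.2) + 2839.2 + 309.0 + 162.3 = 689.3
(Excluded from the current account — financial account: inward foreign direct investment in the manufacturing sector 1299.5, sale of domestic government bonds to non-residents 358.6, borrowing by resident firms from foreign banks 339.9; capital account: sale of embassy land to a foreign government 103.4, acquisition of foreign patents and trademarks (non-produced assets) 75.8.)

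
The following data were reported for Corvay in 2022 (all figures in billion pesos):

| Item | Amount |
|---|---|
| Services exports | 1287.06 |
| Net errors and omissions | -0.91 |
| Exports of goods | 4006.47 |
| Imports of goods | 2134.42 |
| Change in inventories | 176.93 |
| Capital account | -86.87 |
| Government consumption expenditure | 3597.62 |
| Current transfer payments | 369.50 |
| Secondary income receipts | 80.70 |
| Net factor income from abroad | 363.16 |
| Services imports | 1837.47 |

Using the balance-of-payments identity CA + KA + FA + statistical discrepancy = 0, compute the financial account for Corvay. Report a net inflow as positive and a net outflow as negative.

-1308.22

Goods balance = 4006.47 - 2134.42 = 1872.05
Services balance = 1287.06 - 1837.47 = -550.41
Trade balance (goods + services) = 1872.05 + (-550.41) = 1321.64
Net primary income = 363.16
Net secondary income = 80.70 - 369.50 = -288.80
Current account = 1321.64 + 363.16 + (-288.80) = 1396.00
Financial account = -(1396.00 + (-86.87) + (-0.91)) = -1308.22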